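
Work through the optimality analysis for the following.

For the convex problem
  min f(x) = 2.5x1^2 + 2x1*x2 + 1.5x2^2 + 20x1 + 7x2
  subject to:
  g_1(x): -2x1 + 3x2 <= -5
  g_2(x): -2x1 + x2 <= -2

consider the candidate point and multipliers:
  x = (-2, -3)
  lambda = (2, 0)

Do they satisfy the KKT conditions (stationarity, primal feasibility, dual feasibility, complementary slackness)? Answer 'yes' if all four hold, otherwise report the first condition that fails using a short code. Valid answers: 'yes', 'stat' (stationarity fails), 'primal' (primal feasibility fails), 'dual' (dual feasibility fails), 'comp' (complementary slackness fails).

Gradient of f: grad f(x) = Q x + c = (4, -6)
Constraint values g_i(x) = a_i^T x - b_i:
  g_1((-2, -3)) = 0
  g_2((-2, -3)) = 3
Stationarity residual: grad f(x) + sum_i lambda_i a_i = (0, 0)
  -> stationarity OK
Primal feasibility (all g_i <= 0): FAILS
Dual feasibility (all lambda_i >= 0): OK
Complementary slackness (lambda_i * g_i(x) = 0 for all i): OK

Verdict: the first failing condition is primal_feasibility -> primal.

primal


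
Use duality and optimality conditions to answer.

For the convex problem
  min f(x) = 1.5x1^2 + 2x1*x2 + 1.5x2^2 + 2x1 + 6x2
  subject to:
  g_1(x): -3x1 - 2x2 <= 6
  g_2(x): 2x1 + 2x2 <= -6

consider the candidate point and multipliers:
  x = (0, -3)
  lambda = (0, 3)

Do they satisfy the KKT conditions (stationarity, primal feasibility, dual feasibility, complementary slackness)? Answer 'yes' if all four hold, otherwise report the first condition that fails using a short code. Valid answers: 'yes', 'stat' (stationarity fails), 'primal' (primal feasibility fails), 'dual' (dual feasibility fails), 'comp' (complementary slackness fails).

Gradient of f: grad f(x) = Q x + c = (-4, -3)
Constraint values g_i(x) = a_i^T x - b_i:
  g_1((0, -3)) = 0
  g_2((0, -3)) = 0
Stationarity residual: grad f(x) + sum_i lambda_i a_i = (2, 3)
  -> stationarity FAILS
Primal feasibility (all g_i <= 0): OK
Dual feasibility (all lambda_i >= 0): OK
Complementary slackness (lambda_i * g_i(x) = 0 for all i): OK

Verdict: the first failing condition is stationarity -> stat.

stat


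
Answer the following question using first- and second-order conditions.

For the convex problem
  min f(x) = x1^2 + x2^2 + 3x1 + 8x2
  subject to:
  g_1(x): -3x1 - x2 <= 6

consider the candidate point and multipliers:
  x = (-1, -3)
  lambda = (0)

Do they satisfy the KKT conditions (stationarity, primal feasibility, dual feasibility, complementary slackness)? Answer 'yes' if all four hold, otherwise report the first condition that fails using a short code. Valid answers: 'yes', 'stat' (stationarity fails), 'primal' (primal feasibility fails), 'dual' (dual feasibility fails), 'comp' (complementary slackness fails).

Gradient of f: grad f(x) = Q x + c = (1, 2)
Constraint values g_i(x) = a_i^T x - b_i:
  g_1((-1, -3)) = 0
Stationarity residual: grad f(x) + sum_i lambda_i a_i = (1, 2)
  -> stationarity FAILS
Primal feasibility (all g_i <= 0): OK
Dual feasibility (all lambda_i >= 0): OK
Complementary slackness (lambda_i * g_i(x) = 0 for all i): OK

Verdict: the first failing condition is stationarity -> stat.

stat


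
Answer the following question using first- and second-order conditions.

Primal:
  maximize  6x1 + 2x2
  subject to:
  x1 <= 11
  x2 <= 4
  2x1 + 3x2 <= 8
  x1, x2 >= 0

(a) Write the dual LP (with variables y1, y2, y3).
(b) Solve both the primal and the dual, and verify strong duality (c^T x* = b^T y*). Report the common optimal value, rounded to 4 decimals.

The standard primal-dual pair for 'max c^T x s.t. A x <= b, x >= 0' is:
  Dual:  min b^T y  s.t.  A^T y >= c,  y >= 0.

So the dual LP is:
  minimize  11y1 + 4y2 + 8y3
  subject to:
    y1 + 2y3 >= 6
    y2 + 3y3 >= 2
    y1, y2, y3 >= 0

Solving the primal: x* = (4, 0).
  primal value c^T x* = 24.
Solving the dual: y* = (0, 0, 3).
  dual value b^T y* = 24.
Strong duality: c^T x* = b^T y*. Confirmed.

24


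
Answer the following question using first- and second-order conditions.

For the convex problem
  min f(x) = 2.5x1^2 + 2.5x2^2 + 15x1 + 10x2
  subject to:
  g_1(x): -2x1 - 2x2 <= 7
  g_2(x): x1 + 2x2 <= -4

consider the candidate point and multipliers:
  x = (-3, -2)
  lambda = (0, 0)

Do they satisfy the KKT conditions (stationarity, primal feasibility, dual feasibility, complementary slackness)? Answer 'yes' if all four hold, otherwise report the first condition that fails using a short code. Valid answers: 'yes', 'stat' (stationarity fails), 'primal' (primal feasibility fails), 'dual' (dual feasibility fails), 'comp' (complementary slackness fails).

Gradient of f: grad f(x) = Q x + c = (0, 0)
Constraint values g_i(x) = a_i^T x - b_i:
  g_1((-3, -2)) = 3
  g_2((-3, -2)) = -3
Stationarity residual: grad f(x) + sum_i lambda_i a_i = (0, 0)
  -> stationarity OK
Primal feasibility (all g_i <= 0): FAILS
Dual feasibility (all lambda_i >= 0): OK
Complementary slackness (lambda_i * g_i(x) = 0 for all i): OK

Verdict: the first failing condition is primal_feasibility -> primal.

primal


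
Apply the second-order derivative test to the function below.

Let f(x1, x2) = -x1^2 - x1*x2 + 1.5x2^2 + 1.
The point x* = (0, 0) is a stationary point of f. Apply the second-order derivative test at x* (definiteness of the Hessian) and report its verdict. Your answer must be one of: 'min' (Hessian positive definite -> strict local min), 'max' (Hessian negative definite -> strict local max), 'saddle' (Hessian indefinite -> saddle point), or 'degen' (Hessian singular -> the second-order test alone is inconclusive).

Compute the Hessian H = grad^2 f:
  H = [[-2, -1], [-1, 3]]
Verify stationarity: grad f(x*) = H x* + g = (0, 0).
Eigenvalues of H: -2.1926, 3.1926.
Eigenvalues have mixed signs, so H is indefinite -> x* is a saddle point.

saddle


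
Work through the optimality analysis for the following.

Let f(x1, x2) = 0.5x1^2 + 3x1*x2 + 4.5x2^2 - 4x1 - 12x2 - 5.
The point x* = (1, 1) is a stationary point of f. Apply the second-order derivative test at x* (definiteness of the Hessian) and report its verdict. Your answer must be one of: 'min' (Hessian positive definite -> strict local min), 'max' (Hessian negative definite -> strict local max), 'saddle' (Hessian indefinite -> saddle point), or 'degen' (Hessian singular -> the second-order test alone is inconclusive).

Compute the Hessian H = grad^2 f:
  H = [[1, 3], [3, 9]]
Verify stationarity: grad f(x*) = H x* + g = (0, 0).
Eigenvalues of H: 0, 10.
H has a zero eigenvalue (singular; positive semidefinite but not definite), so H is neither positive definite, negative definite, nor indefinite. The second-order test alone is inconclusive -> degen.
(Indeed, f is constant along the null direction of H through x*, so x* is not a strict local extremum.)

degen


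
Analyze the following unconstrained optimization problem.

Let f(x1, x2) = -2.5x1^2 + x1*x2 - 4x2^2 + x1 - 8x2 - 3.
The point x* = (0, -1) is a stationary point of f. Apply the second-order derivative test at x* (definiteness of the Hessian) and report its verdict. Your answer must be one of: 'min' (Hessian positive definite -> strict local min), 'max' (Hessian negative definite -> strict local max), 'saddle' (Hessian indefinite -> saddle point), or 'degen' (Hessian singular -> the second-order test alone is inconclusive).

Compute the Hessian H = grad^2 f:
  H = [[-5, 1], [1, -8]]
Verify stationarity: grad f(x*) = H x* + g = (0, 0).
Eigenvalues of H: -8.3028, -4.6972.
Both eigenvalues < 0, so H is negative definite -> x* is a strict local max.

max


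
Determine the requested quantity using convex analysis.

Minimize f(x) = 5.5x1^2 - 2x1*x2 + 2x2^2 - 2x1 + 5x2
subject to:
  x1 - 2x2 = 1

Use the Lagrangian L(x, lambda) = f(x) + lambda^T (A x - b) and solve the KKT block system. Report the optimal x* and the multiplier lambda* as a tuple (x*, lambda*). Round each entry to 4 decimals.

Form the Lagrangian:
  L(x, lambda) = (1/2) x^T Q x + c^T x + lambda^T (A x - b)
Stationarity (grad_x L = 0): Q x + c + A^T lambda = 0.
Primal feasibility: A x = b.

This gives the KKT block system:
  [ Q   A^T ] [ x     ]   [-c ]
  [ A    0  ] [ lambda ] = [ b ]

Solving the linear system:
  x*      = (-0.05, -0.525)
  lambda* = (1.5)
  f(x*)   = -2.0125

x* = (-0.05, -0.525), lambda* = (1.5)


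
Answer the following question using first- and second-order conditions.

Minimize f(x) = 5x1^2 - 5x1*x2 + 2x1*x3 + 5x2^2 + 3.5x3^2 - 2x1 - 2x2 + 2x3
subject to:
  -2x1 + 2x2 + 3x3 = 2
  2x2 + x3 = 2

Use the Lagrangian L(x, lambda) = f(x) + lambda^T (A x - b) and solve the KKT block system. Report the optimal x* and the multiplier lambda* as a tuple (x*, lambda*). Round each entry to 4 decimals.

Form the Lagrangian:
  L(x, lambda) = (1/2) x^T Q x + c^T x + lambda^T (A x - b)
Stationarity (grad_x L = 0): Q x + c + A^T lambda = 0.
Primal feasibility: A x = b.

This gives the KKT block system:
  [ Q   A^T ] [ x     ]   [-c ]
  [ A    0  ] [ lambda ] = [ b ]

Solving the linear system:
  x*      = (0.3158, 0.8421, 0.3158)
  lambda* = (-1.2105, -1.2105)
  f(x*)   = 1.5789

x* = (0.3158, 0.8421, 0.3158), lambda* = (-1.2105, -1.2105)


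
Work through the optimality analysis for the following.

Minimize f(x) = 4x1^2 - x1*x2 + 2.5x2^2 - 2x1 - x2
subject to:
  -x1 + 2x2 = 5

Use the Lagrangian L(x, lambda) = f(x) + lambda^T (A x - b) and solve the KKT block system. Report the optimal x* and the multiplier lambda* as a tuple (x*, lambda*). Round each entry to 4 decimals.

Form the Lagrangian:
  L(x, lambda) = (1/2) x^T Q x + c^T x + lambda^T (A x - b)
Stationarity (grad_x L = 0): Q x + c + A^T lambda = 0.
Primal feasibility: A x = b.

This gives the KKT block system:
  [ Q   A^T ] [ x     ]   [-c ]
  [ A    0  ] [ lambda ] = [ b ]

Solving the linear system:
  x*      = (-0.1515, 2.4242)
  lambda* = (-5.6364)
  f(x*)   = 13.0303

x* = (-0.1515, 2.4242), lambda* = (-5.6364)


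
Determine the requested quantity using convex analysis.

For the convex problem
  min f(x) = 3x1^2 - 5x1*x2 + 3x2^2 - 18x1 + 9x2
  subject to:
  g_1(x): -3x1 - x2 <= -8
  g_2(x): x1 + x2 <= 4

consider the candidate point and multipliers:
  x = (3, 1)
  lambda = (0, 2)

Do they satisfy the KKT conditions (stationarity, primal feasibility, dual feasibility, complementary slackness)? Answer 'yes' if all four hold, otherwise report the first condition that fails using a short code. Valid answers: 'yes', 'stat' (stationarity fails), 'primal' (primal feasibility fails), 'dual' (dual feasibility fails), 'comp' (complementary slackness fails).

Gradient of f: grad f(x) = Q x + c = (-5, 0)
Constraint values g_i(x) = a_i^T x - b_i:
  g_1((3, 1)) = -2
  g_2((3, 1)) = 0
Stationarity residual: grad f(x) + sum_i lambda_i a_i = (-3, 2)
  -> stationarity FAILS
Primal feasibility (all g_i <= 0): OK
Dual feasibility (all lambda_i >= 0): OK
Complementary slackness (lambda_i * g_i(x) = 0 for all i): OK

Verdict: the first failing condition is stationarity -> stat.

stat


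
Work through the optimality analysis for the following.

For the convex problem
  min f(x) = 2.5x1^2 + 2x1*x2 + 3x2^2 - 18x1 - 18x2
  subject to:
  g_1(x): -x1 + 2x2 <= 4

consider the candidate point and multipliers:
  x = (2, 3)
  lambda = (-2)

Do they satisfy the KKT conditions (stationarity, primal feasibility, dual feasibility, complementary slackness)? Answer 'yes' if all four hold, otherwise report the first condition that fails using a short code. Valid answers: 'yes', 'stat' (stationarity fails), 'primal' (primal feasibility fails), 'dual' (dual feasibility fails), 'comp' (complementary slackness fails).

Gradient of f: grad f(x) = Q x + c = (-2, 4)
Constraint values g_i(x) = a_i^T x - b_i:
  g_1((2, 3)) = 0
Stationarity residual: grad f(x) + sum_i lambda_i a_i = (0, 0)
  -> stationarity OK
Primal feasibility (all g_i <= 0): OK
Dual feasibility (all lambda_i >= 0): FAILS
Complementary slackness (lambda_i * g_i(x) = 0 for all i): OK

Verdict: the first failing condition is dual_feasibility -> dual.

dual


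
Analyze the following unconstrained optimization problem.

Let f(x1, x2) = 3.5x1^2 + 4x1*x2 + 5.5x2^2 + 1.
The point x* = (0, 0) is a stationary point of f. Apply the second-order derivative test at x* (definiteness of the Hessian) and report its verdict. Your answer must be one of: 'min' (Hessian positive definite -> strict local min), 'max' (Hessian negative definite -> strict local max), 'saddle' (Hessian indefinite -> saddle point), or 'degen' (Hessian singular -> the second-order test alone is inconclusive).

Compute the Hessian H = grad^2 f:
  H = [[7, 4], [4, 11]]
Verify stationarity: grad f(x*) = H x* + g = (0, 0).
Eigenvalues of H: 4.5279, 13.4721.
Both eigenvalues > 0, so H is positive definite -> x* is a strict local min.

min


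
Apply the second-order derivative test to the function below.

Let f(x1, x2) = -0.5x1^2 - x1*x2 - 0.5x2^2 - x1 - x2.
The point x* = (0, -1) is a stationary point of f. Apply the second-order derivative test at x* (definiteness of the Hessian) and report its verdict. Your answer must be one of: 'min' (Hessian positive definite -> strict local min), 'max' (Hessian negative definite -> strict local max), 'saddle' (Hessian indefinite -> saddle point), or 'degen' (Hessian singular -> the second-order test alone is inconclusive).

Compute the Hessian H = grad^2 f:
  H = [[-1, -1], [-1, -1]]
Verify stationarity: grad f(x*) = H x* + g = (0, 0).
Eigenvalues of H: -2, 0.
H has a zero eigenvalue (singular; negative semidefinite but not definite), so H is neither positive definite, negative definite, nor indefinite. The second-order test alone is inconclusive -> degen.
(Indeed, f is constant along the null direction of H through x*, so x* is not a strict local extremum.)

degen


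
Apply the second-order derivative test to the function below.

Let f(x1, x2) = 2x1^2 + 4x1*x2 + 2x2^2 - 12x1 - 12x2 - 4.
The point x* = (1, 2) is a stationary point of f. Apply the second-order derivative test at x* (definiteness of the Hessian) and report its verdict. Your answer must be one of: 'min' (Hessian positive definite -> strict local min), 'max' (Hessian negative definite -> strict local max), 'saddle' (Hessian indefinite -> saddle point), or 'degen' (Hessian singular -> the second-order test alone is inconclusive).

Compute the Hessian H = grad^2 f:
  H = [[4, 4], [4, 4]]
Verify stationarity: grad f(x*) = H x* + g = (0, 0).
Eigenvalues of H: 0, 8.
H has a zero eigenvalue (singular; positive semidefinite but not definite), so H is neither positive definite, negative definite, nor indefinite. The second-order test alone is inconclusive -> degen.
(Indeed, f is constant along the null direction of H through x*, so x* is not a strict local extremum.)

degen


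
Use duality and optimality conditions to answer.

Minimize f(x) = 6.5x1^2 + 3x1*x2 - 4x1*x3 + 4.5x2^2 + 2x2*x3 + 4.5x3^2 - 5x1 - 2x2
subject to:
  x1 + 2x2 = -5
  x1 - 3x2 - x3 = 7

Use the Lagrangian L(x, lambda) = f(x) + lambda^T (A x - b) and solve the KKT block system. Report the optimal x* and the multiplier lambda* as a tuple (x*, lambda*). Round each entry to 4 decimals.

Form the Lagrangian:
  L(x, lambda) = (1/2) x^T Q x + c^T x + lambda^T (A x - b)
Stationarity (grad_x L = 0): Q x + c + A^T lambda = 0.
Primal feasibility: A x = b.

This gives the KKT block system:
  [ Q   A^T ] [ x     ]   [-c ]
  [ A    0  ] [ lambda ] = [ b ]

Solving the linear system:
  x*      = (0.092, -2.546, 0.7299)
  lambda* = (13.2529, 1.1092)
  f(x*)   = 31.5661

x* = (0.092, -2.546, 0.7299), lambda* = (13.2529, 1.1092)


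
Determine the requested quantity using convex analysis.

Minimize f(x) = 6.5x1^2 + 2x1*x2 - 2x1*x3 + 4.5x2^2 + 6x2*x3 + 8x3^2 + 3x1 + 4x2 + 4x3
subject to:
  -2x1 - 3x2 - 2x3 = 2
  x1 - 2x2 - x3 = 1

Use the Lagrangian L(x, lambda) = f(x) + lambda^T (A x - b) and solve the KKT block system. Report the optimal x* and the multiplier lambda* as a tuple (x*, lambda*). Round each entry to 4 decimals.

Form the Lagrangian:
  L(x, lambda) = (1/2) x^T Q x + c^T x + lambda^T (A x - b)
Stationarity (grad_x L = 0): Q x + c + A^T lambda = 0.
Primal feasibility: A x = b.

This gives the KKT block system:
  [ Q   A^T ] [ x     ]   [-c ]
  [ A    0  ] [ lambda ] = [ b ]

Solving the linear system:
  x*      = (-0.1248, -0.4992, -0.1263)
  lambda* = (-0.0339, -0.6995)
  f(x*)   = -1.0547

x* = (-0.1248, -0.4992, -0.1263), lambda* = (-0.0339, -0.6995)


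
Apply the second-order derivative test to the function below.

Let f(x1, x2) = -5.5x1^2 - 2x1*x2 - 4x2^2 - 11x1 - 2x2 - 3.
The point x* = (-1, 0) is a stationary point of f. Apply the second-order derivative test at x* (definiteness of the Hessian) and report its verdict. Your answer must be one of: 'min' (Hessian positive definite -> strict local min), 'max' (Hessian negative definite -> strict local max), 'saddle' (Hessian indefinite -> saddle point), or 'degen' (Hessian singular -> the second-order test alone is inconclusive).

Compute the Hessian H = grad^2 f:
  H = [[-11, -2], [-2, -8]]
Verify stationarity: grad f(x*) = H x* + g = (0, 0).
Eigenvalues of H: -12, -7.
Both eigenvalues < 0, so H is negative definite -> x* is a strict local max.

max


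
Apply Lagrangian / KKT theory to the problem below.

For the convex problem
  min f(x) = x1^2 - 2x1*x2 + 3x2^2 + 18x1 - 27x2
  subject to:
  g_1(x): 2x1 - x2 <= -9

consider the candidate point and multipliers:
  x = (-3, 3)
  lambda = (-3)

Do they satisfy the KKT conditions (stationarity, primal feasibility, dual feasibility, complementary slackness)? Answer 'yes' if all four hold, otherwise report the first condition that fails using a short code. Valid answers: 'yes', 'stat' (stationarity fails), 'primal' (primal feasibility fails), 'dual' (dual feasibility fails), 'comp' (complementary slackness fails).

Gradient of f: grad f(x) = Q x + c = (6, -3)
Constraint values g_i(x) = a_i^T x - b_i:
  g_1((-3, 3)) = 0
Stationarity residual: grad f(x) + sum_i lambda_i a_i = (0, 0)
  -> stationarity OK
Primal feasibility (all g_i <= 0): OK
Dual feasibility (all lambda_i >= 0): FAILS
Complementary slackness (lambda_i * g_i(x) = 0 for all i): OK

Verdict: the first failing condition is dual_feasibility -> dual.

dual


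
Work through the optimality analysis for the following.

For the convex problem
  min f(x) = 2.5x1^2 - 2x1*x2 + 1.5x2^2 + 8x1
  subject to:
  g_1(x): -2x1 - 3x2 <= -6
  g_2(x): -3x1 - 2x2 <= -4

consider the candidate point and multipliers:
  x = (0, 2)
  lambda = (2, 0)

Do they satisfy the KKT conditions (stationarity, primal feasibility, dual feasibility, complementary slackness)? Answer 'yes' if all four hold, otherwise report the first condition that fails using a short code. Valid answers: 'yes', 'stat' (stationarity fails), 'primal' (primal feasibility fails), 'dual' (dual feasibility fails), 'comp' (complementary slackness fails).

Gradient of f: grad f(x) = Q x + c = (4, 6)
Constraint values g_i(x) = a_i^T x - b_i:
  g_1((0, 2)) = 0
  g_2((0, 2)) = 0
Stationarity residual: grad f(x) + sum_i lambda_i a_i = (0, 0)
  -> stationarity OK
Primal feasibility (all g_i <= 0): OK
Dual feasibility (all lambda_i >= 0): OK
Complementary slackness (lambda_i * g_i(x) = 0 for all i): OK

Verdict: yes, KKT holds.

yes


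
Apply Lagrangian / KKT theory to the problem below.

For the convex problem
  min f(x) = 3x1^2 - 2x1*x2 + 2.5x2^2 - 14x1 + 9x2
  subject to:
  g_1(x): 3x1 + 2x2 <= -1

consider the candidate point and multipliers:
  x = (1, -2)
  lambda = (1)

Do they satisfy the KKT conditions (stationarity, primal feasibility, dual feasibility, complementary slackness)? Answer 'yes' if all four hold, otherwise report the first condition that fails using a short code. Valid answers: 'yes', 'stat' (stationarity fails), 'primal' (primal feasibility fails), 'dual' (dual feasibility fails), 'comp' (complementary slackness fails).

Gradient of f: grad f(x) = Q x + c = (-4, -3)
Constraint values g_i(x) = a_i^T x - b_i:
  g_1((1, -2)) = 0
Stationarity residual: grad f(x) + sum_i lambda_i a_i = (-1, -1)
  -> stationarity FAILS
Primal feasibility (all g_i <= 0): OK
Dual feasibility (all lambda_i >= 0): OK
Complementary slackness (lambda_i * g_i(x) = 0 for all i): OK

Verdict: the first failing condition is stationarity -> stat.

stat


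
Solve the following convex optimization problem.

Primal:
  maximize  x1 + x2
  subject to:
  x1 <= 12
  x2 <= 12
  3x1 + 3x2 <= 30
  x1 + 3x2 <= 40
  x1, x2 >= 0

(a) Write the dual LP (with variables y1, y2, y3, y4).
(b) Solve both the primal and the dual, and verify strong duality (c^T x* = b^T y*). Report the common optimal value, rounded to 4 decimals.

The standard primal-dual pair for 'max c^T x s.t. A x <= b, x >= 0' is:
  Dual:  min b^T y  s.t.  A^T y >= c,  y >= 0.

So the dual LP is:
  minimize  12y1 + 12y2 + 30y3 + 40y4
  subject to:
    y1 + 3y3 + y4 >= 1
    y2 + 3y3 + 3y4 >= 1
    y1, y2, y3, y4 >= 0

Solving the primal: x* = (10, 0).
  primal value c^T x* = 10.
Solving the dual: y* = (0, 0, 0.3333, 0).
  dual value b^T y* = 10.
Strong duality: c^T x* = b^T y*. Confirmed.

10


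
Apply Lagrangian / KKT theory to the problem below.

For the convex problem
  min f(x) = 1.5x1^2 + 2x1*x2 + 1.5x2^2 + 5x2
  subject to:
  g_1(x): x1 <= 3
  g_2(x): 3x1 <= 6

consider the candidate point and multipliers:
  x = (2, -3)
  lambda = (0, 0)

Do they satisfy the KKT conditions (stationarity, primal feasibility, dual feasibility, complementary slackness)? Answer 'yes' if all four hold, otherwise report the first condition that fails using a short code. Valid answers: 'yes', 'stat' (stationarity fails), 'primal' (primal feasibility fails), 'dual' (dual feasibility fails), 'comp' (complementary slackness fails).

Gradient of f: grad f(x) = Q x + c = (0, 0)
Constraint values g_i(x) = a_i^T x - b_i:
  g_1((2, -3)) = -1
  g_2((2, -3)) = 0
Stationarity residual: grad f(x) + sum_i lambda_i a_i = (0, 0)
  -> stationarity OK
Primal feasibility (all g_i <= 0): OK
Dual feasibility (all lambda_i >= 0): OK
Complementary slackness (lambda_i * g_i(x) = 0 for all i): OK

Verdict: yes, KKT holds.

yes


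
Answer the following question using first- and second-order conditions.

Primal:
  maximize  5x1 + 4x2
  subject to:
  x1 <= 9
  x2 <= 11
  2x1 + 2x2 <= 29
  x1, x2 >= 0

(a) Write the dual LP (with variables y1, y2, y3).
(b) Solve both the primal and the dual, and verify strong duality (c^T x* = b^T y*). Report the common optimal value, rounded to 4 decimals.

The standard primal-dual pair for 'max c^T x s.t. A x <= b, x >= 0' is:
  Dual:  min b^T y  s.t.  A^T y >= c,  y >= 0.

So the dual LP is:
  minimize  9y1 + 11y2 + 29y3
  subject to:
    y1 + 2y3 >= 5
    y2 + 2y3 >= 4
    y1, y2, y3 >= 0

Solving the primal: x* = (9, 5.5).
  primal value c^T x* = 67.
Solving the dual: y* = (1, 0, 2).
  dual value b^T y* = 67.
Strong duality: c^T x* = b^T y*. Confirmed.

67


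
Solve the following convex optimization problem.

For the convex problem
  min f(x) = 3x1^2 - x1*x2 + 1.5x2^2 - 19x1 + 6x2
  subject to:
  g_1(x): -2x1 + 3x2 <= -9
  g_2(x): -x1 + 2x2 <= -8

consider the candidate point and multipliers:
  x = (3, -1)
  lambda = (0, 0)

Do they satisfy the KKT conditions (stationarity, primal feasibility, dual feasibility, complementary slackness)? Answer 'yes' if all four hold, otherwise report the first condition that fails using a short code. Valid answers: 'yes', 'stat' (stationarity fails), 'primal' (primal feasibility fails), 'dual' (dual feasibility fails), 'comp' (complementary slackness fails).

Gradient of f: grad f(x) = Q x + c = (0, 0)
Constraint values g_i(x) = a_i^T x - b_i:
  g_1((3, -1)) = 0
  g_2((3, -1)) = 3
Stationarity residual: grad f(x) + sum_i lambda_i a_i = (0, 0)
  -> stationarity OK
Primal feasibility (all g_i <= 0): FAILS
Dual feasibility (all lambda_i >= 0): OK
Complementary slackness (lambda_i * g_i(x) = 0 for all i): OK

Verdict: the first failing condition is primal_feasibility -> primal.

primal


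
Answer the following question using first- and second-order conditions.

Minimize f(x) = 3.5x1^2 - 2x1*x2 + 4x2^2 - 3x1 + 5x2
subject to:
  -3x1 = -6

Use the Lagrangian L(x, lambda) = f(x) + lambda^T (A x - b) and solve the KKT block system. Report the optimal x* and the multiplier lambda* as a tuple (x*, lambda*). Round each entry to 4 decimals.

Form the Lagrangian:
  L(x, lambda) = (1/2) x^T Q x + c^T x + lambda^T (A x - b)
Stationarity (grad_x L = 0): Q x + c + A^T lambda = 0.
Primal feasibility: A x = b.

This gives the KKT block system:
  [ Q   A^T ] [ x     ]   [-c ]
  [ A    0  ] [ lambda ] = [ b ]

Solving the linear system:
  x*      = (2, -0.125)
  lambda* = (3.75)
  f(x*)   = 7.9375

x* = (2, -0.125), lambda* = (3.75)


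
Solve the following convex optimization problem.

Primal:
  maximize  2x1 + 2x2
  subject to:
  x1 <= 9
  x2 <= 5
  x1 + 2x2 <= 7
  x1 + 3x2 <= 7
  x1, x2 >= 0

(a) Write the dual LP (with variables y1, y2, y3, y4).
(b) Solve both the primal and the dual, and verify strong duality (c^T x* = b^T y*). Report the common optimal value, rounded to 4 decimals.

The standard primal-dual pair for 'max c^T x s.t. A x <= b, x >= 0' is:
  Dual:  min b^T y  s.t.  A^T y >= c,  y >= 0.

So the dual LP is:
  minimize  9y1 + 5y2 + 7y3 + 7y4
  subject to:
    y1 + y3 + y4 >= 2
    y2 + 2y3 + 3y4 >= 2
    y1, y2, y3, y4 >= 0

Solving the primal: x* = (7, 0).
  primal value c^T x* = 14.
Solving the dual: y* = (0, 0, 0, 2).
  dual value b^T y* = 14.
Strong duality: c^T x* = b^T y*. Confirmed.

14


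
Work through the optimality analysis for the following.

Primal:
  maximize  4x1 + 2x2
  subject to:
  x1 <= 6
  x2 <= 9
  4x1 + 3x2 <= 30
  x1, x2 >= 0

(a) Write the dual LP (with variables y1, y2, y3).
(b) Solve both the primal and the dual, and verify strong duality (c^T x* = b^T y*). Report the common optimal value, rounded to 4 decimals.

The standard primal-dual pair for 'max c^T x s.t. A x <= b, x >= 0' is:
  Dual:  min b^T y  s.t.  A^T y >= c,  y >= 0.

So the dual LP is:
  minimize  6y1 + 9y2 + 30y3
  subject to:
    y1 + 4y3 >= 4
    y2 + 3y3 >= 2
    y1, y2, y3 >= 0

Solving the primal: x* = (6, 2).
  primal value c^T x* = 28.
Solving the dual: y* = (1.3333, 0, 0.6667).
  dual value b^T y* = 28.
Strong duality: c^T x* = b^T y*. Confirmed.

28


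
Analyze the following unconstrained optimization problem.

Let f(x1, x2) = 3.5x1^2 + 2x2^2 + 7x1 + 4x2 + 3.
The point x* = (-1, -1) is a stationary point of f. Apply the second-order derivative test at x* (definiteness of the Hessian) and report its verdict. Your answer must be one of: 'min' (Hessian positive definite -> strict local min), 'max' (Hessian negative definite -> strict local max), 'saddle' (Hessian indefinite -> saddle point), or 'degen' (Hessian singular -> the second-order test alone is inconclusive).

Compute the Hessian H = grad^2 f:
  H = [[7, 0], [0, 4]]
Verify stationarity: grad f(x*) = H x* + g = (0, 0).
Eigenvalues of H: 4, 7.
Both eigenvalues > 0, so H is positive definite -> x* is a strict local min.

min


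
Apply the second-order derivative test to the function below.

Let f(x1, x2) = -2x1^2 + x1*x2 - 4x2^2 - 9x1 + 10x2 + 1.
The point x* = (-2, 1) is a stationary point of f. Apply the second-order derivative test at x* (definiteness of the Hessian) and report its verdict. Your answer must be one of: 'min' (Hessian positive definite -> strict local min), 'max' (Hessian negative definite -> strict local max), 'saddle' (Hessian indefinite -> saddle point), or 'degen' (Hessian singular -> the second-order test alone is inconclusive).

Compute the Hessian H = grad^2 f:
  H = [[-4, 1], [1, -8]]
Verify stationarity: grad f(x*) = H x* + g = (0, 0).
Eigenvalues of H: -8.2361, -3.7639.
Both eigenvalues < 0, so H is negative definite -> x* is a strict local max.

max


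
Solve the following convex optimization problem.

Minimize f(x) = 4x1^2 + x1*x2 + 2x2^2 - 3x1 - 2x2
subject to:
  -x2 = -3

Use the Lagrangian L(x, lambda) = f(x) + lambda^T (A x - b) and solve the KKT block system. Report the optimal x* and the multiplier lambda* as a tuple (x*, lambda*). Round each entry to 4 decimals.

Form the Lagrangian:
  L(x, lambda) = (1/2) x^T Q x + c^T x + lambda^T (A x - b)
Stationarity (grad_x L = 0): Q x + c + A^T lambda = 0.
Primal feasibility: A x = b.

This gives the KKT block system:
  [ Q   A^T ] [ x     ]   [-c ]
  [ A    0  ] [ lambda ] = [ b ]

Solving the linear system:
  x*      = (0, 3)
  lambda* = (10)
  f(x*)   = 12

x* = (0, 3), lambda* = (10)


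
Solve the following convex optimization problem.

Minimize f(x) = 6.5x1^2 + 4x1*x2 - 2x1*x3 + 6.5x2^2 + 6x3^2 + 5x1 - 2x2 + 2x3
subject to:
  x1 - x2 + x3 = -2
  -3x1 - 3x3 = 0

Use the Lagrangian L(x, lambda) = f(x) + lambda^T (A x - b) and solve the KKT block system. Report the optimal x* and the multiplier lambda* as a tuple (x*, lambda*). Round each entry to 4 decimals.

Form the Lagrangian:
  L(x, lambda) = (1/2) x^T Q x + c^T x + lambda^T (A x - b)
Stationarity (grad_x L = 0): Q x + c + A^T lambda = 0.
Primal feasibility: A x = b.

This gives the KKT block system:
  [ Q   A^T ] [ x     ]   [-c ]
  [ A    0  ] [ lambda ] = [ b ]

Solving the linear system:
  x*      = (-0.3793, 2, 0.3793)
  lambda* = (22.4828, 9.931)
  f(x*)   = 19.9138

x* = (-0.3793, 2, 0.3793), lambda* = (22.4828, 9.931)


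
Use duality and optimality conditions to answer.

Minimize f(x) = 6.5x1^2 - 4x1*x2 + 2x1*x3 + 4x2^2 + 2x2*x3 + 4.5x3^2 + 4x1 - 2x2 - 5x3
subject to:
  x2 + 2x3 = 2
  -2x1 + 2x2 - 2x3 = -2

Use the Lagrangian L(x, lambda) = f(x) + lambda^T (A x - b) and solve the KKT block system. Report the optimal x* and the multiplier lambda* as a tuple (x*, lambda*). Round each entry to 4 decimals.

Form the Lagrangian:
  L(x, lambda) = (1/2) x^T Q x + c^T x + lambda^T (A x - b)
Stationarity (grad_x L = 0): Q x + c + A^T lambda = 0.
Primal feasibility: A x = b.

This gives the KKT block system:
  [ Q   A^T ] [ x     ]   [-c ]
  [ A    0  ] [ lambda ] = [ b ]

Solving the linear system:
  x*      = (-0.4667, -0.3111, 1.1556)
  lambda* = (-1.1778, 0.7444)
  f(x*)   = -1.5889

x* = (-0.4667, -0.3111, 1.1556), lambda* = (-1.1778, 0.7444)


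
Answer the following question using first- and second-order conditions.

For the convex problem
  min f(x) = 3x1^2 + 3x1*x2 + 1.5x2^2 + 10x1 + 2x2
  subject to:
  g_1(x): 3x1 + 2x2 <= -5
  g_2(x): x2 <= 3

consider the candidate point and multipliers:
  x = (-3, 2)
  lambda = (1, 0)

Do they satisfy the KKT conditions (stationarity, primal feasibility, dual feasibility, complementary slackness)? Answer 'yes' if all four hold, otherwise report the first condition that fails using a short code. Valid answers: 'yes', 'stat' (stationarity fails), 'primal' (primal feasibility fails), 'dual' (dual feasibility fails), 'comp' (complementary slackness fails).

Gradient of f: grad f(x) = Q x + c = (-2, -1)
Constraint values g_i(x) = a_i^T x - b_i:
  g_1((-3, 2)) = 0
  g_2((-3, 2)) = -1
Stationarity residual: grad f(x) + sum_i lambda_i a_i = (1, 1)
  -> stationarity FAILS
Primal feasibility (all g_i <= 0): OK
Dual feasibility (all lambda_i >= 0): OK
Complementary slackness (lambda_i * g_i(x) = 0 for all i): OK

Verdict: the first failing condition is stationarity -> stat.

stat


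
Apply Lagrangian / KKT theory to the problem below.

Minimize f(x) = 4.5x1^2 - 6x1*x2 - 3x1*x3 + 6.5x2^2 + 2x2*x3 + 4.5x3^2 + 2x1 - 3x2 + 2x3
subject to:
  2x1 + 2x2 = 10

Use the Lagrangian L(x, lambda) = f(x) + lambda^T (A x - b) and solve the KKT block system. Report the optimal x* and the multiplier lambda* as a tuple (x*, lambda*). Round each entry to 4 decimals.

Form the Lagrangian:
  L(x, lambda) = (1/2) x^T Q x + c^T x + lambda^T (A x - b)
Stationarity (grad_x L = 0): Q x + c + A^T lambda = 0.
Primal feasibility: A x = b.

This gives the KKT block system:
  [ Q   A^T ] [ x     ]   [-c ]
  [ A    0  ] [ lambda ] = [ b ]

Solving the linear system:
  x*      = (2.669, 2.331, 0.1495)
  lambda* = (-5.7936)
  f(x*)   = 28.29

x* = (2.669, 2.331, 0.1495), lambda* = (-5.7936)


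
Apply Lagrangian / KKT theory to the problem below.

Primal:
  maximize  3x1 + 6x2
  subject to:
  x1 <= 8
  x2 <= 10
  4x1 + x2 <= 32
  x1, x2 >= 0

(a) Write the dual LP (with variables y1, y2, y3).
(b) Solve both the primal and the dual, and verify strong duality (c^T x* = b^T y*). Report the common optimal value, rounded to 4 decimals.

The standard primal-dual pair for 'max c^T x s.t. A x <= b, x >= 0' is:
  Dual:  min b^T y  s.t.  A^T y >= c,  y >= 0.

So the dual LP is:
  minimize  8y1 + 10y2 + 32y3
  subject to:
    y1 + 4y3 >= 3
    y2 + y3 >= 6
    y1, y2, y3 >= 0

Solving the primal: x* = (5.5, 10).
  primal value c^T x* = 76.5.
Solving the dual: y* = (0, 5.25, 0.75).
  dual value b^T y* = 76.5.
Strong duality: c^T x* = b^T y*. Confirmed.

76.5


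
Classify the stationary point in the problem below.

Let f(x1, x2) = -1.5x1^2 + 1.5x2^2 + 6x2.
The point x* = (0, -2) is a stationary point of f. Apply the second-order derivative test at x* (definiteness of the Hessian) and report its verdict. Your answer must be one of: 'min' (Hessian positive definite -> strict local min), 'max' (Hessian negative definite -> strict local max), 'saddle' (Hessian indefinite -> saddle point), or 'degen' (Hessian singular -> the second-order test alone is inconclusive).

Compute the Hessian H = grad^2 f:
  H = [[-3, 0], [0, 3]]
Verify stationarity: grad f(x*) = H x* + g = (0, 0).
Eigenvalues of H: -3, 3.
Eigenvalues have mixed signs, so H is indefinite -> x* is a saddle point.

saddle


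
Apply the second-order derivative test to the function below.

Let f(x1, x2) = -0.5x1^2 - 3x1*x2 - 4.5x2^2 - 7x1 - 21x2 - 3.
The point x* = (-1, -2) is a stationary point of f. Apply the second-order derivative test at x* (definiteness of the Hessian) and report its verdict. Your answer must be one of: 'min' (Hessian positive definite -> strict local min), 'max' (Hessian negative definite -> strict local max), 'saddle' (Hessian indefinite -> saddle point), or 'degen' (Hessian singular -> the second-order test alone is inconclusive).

Compute the Hessian H = grad^2 f:
  H = [[-1, -3], [-3, -9]]
Verify stationarity: grad f(x*) = H x* + g = (0, 0).
Eigenvalues of H: -10, 0.
H has a zero eigenvalue (singular; negative semidefinite but not definite), so H is neither positive definite, negative definite, nor indefinite. The second-order test alone is inconclusive -> degen.
(Indeed, f is constant along the null direction of H through x*, so x* is not a strict local extremum.)

degen


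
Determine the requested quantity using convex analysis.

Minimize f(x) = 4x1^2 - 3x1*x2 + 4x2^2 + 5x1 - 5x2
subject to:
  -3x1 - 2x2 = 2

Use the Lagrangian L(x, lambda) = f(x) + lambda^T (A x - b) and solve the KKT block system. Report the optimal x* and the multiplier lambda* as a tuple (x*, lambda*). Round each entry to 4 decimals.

Form the Lagrangian:
  L(x, lambda) = (1/2) x^T Q x + c^T x + lambda^T (A x - b)
Stationarity (grad_x L = 0): Q x + c + A^T lambda = 0.
Primal feasibility: A x = b.

This gives the KKT block system:
  [ Q   A^T ] [ x     ]   [-c ]
  [ A    0  ] [ lambda ] = [ b ]

Solving the linear system:
  x*      = (-0.7857, 0.1786)
  lambda* = (-0.6071)
  f(x*)   = -1.8036

x* = (-0.7857, 0.1786), lambda* = (-0.6071)


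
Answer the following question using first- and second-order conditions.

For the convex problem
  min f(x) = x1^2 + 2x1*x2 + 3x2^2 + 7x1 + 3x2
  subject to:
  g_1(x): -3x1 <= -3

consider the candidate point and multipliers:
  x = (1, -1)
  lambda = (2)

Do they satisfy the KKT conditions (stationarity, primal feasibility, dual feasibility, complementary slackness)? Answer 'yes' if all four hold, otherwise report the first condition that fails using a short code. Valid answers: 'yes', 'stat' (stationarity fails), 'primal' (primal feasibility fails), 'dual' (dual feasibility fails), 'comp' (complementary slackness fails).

Gradient of f: grad f(x) = Q x + c = (7, -1)
Constraint values g_i(x) = a_i^T x - b_i:
  g_1((1, -1)) = 0
Stationarity residual: grad f(x) + sum_i lambda_i a_i = (1, -1)
  -> stationarity FAILS
Primal feasibility (all g_i <= 0): OK
Dual feasibility (all lambda_i >= 0): OK
Complementary slackness (lambda_i * g_i(x) = 0 for all i): OK

Verdict: the first failing condition is stationarity -> stat.

stat


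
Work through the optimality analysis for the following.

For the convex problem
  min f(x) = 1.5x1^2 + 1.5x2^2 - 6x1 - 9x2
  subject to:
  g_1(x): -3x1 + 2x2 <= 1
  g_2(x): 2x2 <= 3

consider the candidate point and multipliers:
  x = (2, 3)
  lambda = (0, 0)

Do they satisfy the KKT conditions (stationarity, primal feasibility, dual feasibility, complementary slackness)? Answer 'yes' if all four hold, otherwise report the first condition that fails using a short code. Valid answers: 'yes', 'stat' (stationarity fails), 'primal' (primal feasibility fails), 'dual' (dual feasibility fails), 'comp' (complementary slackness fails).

Gradient of f: grad f(x) = Q x + c = (0, 0)
Constraint values g_i(x) = a_i^T x - b_i:
  g_1((2, 3)) = -1
  g_2((2, 3)) = 3
Stationarity residual: grad f(x) + sum_i lambda_i a_i = (0, 0)
  -> stationarity OK
Primal feasibility (all g_i <= 0): FAILS
Dual feasibility (all lambda_i >= 0): OK
Complementary slackness (lambda_i * g_i(x) = 0 for all i): OK

Verdict: the first failing condition is primal_feasibility -> primal.

primal


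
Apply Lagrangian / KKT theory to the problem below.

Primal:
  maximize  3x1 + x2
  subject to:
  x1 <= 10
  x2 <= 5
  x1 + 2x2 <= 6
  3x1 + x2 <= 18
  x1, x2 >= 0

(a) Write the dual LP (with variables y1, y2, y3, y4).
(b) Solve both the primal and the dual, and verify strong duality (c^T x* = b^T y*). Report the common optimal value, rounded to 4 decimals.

The standard primal-dual pair for 'max c^T x s.t. A x <= b, x >= 0' is:
  Dual:  min b^T y  s.t.  A^T y >= c,  y >= 0.

So the dual LP is:
  minimize  10y1 + 5y2 + 6y3 + 18y4
  subject to:
    y1 + y3 + 3y4 >= 3
    y2 + 2y3 + y4 >= 1
    y1, y2, y3, y4 >= 0

Solving the primal: x* = (6, 0).
  primal value c^T x* = 18.
Solving the dual: y* = (0, 0, 0, 1).
  dual value b^T y* = 18.
Strong duality: c^T x* = b^T y*. Confirmed.

18


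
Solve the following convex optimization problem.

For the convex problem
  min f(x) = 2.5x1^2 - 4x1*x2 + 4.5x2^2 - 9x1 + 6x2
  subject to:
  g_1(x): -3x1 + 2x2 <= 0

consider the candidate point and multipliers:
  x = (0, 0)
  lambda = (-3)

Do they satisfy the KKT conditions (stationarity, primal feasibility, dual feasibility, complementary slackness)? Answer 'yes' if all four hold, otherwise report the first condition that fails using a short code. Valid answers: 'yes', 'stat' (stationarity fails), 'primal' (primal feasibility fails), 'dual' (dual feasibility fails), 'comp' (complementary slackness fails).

Gradient of f: grad f(x) = Q x + c = (-9, 6)
Constraint values g_i(x) = a_i^T x - b_i:
  g_1((0, 0)) = 0
Stationarity residual: grad f(x) + sum_i lambda_i a_i = (0, 0)
  -> stationarity OK
Primal feasibility (all g_i <= 0): OK
Dual feasibility (all lambda_i >= 0): FAILS
Complementary slackness (lambda_i * g_i(x) = 0 for all i): OK

Verdict: the first failing condition is dual_feasibility -> dual.

dual


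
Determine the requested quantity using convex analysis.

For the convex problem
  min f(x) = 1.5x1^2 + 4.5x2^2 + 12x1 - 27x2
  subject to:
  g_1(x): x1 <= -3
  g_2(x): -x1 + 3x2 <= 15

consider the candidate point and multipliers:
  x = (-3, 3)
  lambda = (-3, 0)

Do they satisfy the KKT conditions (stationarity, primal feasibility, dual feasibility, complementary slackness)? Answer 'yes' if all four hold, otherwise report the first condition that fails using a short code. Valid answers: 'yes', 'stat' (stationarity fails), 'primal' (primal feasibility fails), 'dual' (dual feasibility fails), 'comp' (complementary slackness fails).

Gradient of f: grad f(x) = Q x + c = (3, 0)
Constraint values g_i(x) = a_i^T x - b_i:
  g_1((-3, 3)) = 0
  g_2((-3, 3)) = -3
Stationarity residual: grad f(x) + sum_i lambda_i a_i = (0, 0)
  -> stationarity OK
Primal feasibility (all g_i <= 0): OK
Dual feasibility (all lambda_i >= 0): FAILS
Complementary slackness (lambda_i * g_i(x) = 0 for all i): OK

Verdict: the first failing condition is dual_feasibility -> dual.

dual


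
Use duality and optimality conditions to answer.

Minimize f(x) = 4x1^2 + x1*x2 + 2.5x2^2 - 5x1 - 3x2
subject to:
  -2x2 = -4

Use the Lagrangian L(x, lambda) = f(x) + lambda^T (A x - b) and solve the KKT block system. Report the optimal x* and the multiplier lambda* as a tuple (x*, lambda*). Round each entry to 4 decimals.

Form the Lagrangian:
  L(x, lambda) = (1/2) x^T Q x + c^T x + lambda^T (A x - b)
Stationarity (grad_x L = 0): Q x + c + A^T lambda = 0.
Primal feasibility: A x = b.

This gives the KKT block system:
  [ Q   A^T ] [ x     ]   [-c ]
  [ A    0  ] [ lambda ] = [ b ]

Solving the linear system:
  x*      = (0.375, 2)
  lambda* = (3.6875)
  f(x*)   = 3.4375

x* = (0.375, 2), lambda* = (3.6875)
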